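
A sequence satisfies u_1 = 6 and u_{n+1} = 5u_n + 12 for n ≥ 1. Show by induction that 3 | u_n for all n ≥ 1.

Base case: u_1 = 6 = 3·2, so 3 | u_1.
Assume 3 | u_m, so u_m = 3t for some integer t.
Then u_{m+1} = 5u_m + 12 = 5·(3t) + 12 = 3(5t + 4), so 3 | u_{m+1}.
By induction, 3 | u_n for all n ≥ 1.

3 | u_n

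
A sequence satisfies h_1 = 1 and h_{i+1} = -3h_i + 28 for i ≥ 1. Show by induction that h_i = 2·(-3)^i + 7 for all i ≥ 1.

Base case: h_1 = 1, and 2·(-3)^1 + 7 = -6 + 7 = 1.
Assume h_k = 2·(-3)^k + 7 for some k ≥ 1.
Then h_{k+1} = -3h_k + 28 = -3·(2·(-3)^k + 7) + 28 = -6·(-3)^k − 21 + 28 = 2·(-3)^{k+1} + 7.
Hence h_i = 2·(-3)^i + 7 for every i ≥ 1, by induction.

h_i = 2·(-3)^i + 7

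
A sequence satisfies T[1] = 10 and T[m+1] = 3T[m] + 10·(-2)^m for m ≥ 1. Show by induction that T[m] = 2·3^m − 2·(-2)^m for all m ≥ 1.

Base case: T[1] = 10, and 2·3^1 − 2·(-2)^1 = 6 + 4 = 10.
Assume T[j] = 2·3^j − 2·(-2)^j for some j ≥ 1.
Then T[j+1] = 3T[j] + 10·(-2)^j = 3·(2·3^j − 2·(-2)^j) + 10·(-2)^j = 2·3^{j+1} − 6·(-2)^j + 10·(-2)^j = 2·3^{j+1} + 4·(-2)^j = 2·3^{j+1} − 2·(-2)^{j+1}.
This completes the inductive step, so T[m] = 2·3^m − 2·(-2)^m for all m ≥ 1.

T[m] = 2·3^m − 2·(-2)^m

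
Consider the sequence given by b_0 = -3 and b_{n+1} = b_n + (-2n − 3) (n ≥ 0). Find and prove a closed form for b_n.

Claim: b_n = -n^2 − 2n − 3.

Base case: b_0 = -3, and -0^2 − 2·0 − 3 = -3.
Assume b_k = -k^2 − 2k − 3.
Then b_{k+1} = b_k + (-2k − 3) = (-k^2 − 2k − 3) + (-2k − 3) = -k^2 − 4k − 6,
and -(k+1)^2 − 2·(k+1) − 3 = -k^2 − 4k − 6.
Hence b_n = -n^2 − 2n − 3 for every n ≥ 0, by induction.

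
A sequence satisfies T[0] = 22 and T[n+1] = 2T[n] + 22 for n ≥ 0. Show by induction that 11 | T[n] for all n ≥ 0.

Base case: T[0] = 22 = 11·2, so 11 | T[0].
Assume 11 | T[j], so T[j] = 11t for some integer t.
Then T[j+1] = 2T[j] + 22 = 2·(11t) + 22 = 11(2t + 2), so 11 | T[j+1].
By induction, 11 | T[n] for all n ≥ 0.

11 | T[n]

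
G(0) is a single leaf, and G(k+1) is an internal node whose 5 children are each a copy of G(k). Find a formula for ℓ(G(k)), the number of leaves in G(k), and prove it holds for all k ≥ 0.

Claim: ℓ(G(k)) = 5^k.

Base case: ℓ(G(0)) = 1, and 5^0 = 1.
Assume ℓ(G(j)) = 5^j.
Then ℓ(G(j+1)) = 5·ℓ(G(j)) = 5·5^j = 5^{j+1}.
This completes the inductive step, so ℓ(G(k)) = 5^k for all k ≥ 0.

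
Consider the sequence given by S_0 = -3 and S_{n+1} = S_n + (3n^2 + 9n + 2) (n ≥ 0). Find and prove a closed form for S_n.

Claim: S_n = n^3 + 3n^2 − 2n − 3.

Base case: S_0 = -3, and 0^3 + 3·0^2 − 2·0 − 3 = -3.
Assume S_j = j^3 + 3j^2 − 2j − 3.
Then S_{j+1} = S_j + (3j^2 + 9j + 2) = (j^3 + 3j^2 − 2j − 3) + (3j^2 + 9j + 2) = j^3 + 6j^2 + 7j − 1,
and (j+1)^3 + 3·(j+1)^2 − 2·(j+1) − 3 = j^3 + 6j^2 + 7j − 1.
This completes the inductive step, so S_n = n^3 + 3n^2 − 2n − 3 for all n ≥ 0.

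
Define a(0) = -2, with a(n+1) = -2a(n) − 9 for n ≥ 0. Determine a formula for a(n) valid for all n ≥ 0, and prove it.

Claim: a(n) = (-2)^n − 3.

Base case: a(0) = -2, and (-2)^0 − 3 = 1 − 3 = -2.
Assume a(m) = (-2)^m − 3 for some m ≥ 0.
Then a(m+1) = -2a(m) − 9 = -2·((-2)^m − 3) − 9 = -2·(-2)^m + 6 − 9 = (-2)^{m+1} − 3.
So the formula holds for m+1, and by induction a(n) = (-2)^n − 3 for all n ≥ 0.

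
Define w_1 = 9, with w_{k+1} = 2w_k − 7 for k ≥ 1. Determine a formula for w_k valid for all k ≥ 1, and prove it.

Claim: w_k = 2^k + 7.

Base case: w_1 = 9, and 2^1 + 7 = 2 + 7 = 9.
Assume w_j = 2^j + 7 for some j ≥ 1.
Then w_{j+1} = 2w_j − 7 = 2·(2^j + 7) − 7 = 2^{j+1} + 14 − 7 = 2^{j+1} + 7.
By induction, w_k = 2^k + 7 for all k ≥ 1.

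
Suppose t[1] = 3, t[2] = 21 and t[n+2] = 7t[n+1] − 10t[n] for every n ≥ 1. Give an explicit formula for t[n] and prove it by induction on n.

Claim: t[n] = 5^n − 2^n.

Base cases: t[1] = 3 and 5^1 − 2^1 = 3; t[2] = 21 and 5^2 − 2^2 = 21.
Assume t[i] = 5^i − 2^i for all 1 ≤ i ≤ j, where j ≥ 2.
Then t[j+1] = 7t[j] − 10t[j−1] = 7·(5^j − 2^j) − 10·(5^{j−1} − 2^{j−1}) = (7·5 − 10)5^{j−1} − (7·2 − 10)2^{j−1} = 25·5^{j−1} − 4·2^{j−1} = 5^{j+1} − 2^{j+1}.
By strong induction, t[n] = 5^n − 2^n for all n ≥ 1.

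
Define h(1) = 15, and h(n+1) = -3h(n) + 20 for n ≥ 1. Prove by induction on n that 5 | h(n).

Base case: h(1) = 15 = 5·3, so 5 | h(1).
Assume 5 | h(k), so h(k) = 5t for some integer t.
Then h(k+1) = -3h(k) + 20 = -3·(5t) + 20 = 5(-3t + 4), so 5 | h(k+1).
Hence 5 | h(n) for every n ≥ 1, by induction.

5 | h(n)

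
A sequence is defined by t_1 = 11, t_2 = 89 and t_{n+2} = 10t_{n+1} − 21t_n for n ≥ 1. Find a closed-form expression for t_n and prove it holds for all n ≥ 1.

Claim: t_n = -3^n + 2·7^n.

Base cases: t_1 = 11 and -3^1 + 2·7^1 = 11; t_2 = 89 and -3^2 + 2·7^2 = 89.
Assume t_j = -3^j + 2·7^j for all 1 ≤ j ≤ m, where m ≥ 2.
Then t_{m+1} = 10t_m − 21t_{m−1} = 10·(-3^m + 2·7^m) − 21·(-3^{m−1} + 2·7^{m−1}) = -(10·3 − 21)3^{m−1} + 2·(10·7 − 21)7^{m−1} = -9·3^{m−1} + 98·7^{m−1} = -3^{m+1} + 2·7^{m+1}.
So the formula holds for m+1, and by strong induction t_n = -3^n + 2·7^n for all n ≥ 1.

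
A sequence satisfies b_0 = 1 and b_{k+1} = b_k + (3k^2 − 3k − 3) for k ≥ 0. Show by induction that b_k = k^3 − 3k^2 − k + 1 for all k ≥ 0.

Base case: b_0 = 1, and 0^3 − 3·0^2 − 0 + 1 = 1.
Assume b_m = m^3 − 3m^2 − m + 1.
Then b_{m+1} = b_m + (3m^2 − 3m − 3) = (m^3 − 3m^2 − m + 1) + (3m^2 − 3m − 3) = m^3 − 4m − 2,
and (m+1)^3 − 3·(m+1)^2 − (m+1) + 1 = m^3 − 4m − 2.
By induction, b_k = k^3 − 3k^2 − k + 1 for all k ≥ 0.

b_k = k^3 − 3k^2 − k + 1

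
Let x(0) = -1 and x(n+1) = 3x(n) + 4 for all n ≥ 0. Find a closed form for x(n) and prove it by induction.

Claim: x(n) = 3^n − 2.

Base case: x(0) = -1, and 3^0 − 2 = 1 − 2 = -1.
Assume x(r) = 3^r − 2 for some r ≥ 0.
Then x(r+1) = 3x(r) + 4 = 3·(3^r − 2) + 4 = 3^{r+1} − 6 + 4 = 3^{r+1} − 2.
Hence x(n) = 3^n − 2 for every n ≥ 0, by induction.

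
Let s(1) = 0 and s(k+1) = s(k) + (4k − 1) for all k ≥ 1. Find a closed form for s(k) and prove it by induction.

Claim: s(k) = 2k^2 − 3k + 1.

Base case: s(1) = 0, and 2·1^2 − 3·1 + 1 = 0.
Assume s(m) = 2m^2 − 3m + 1.
Then s(m+1) = s(m) + (4m − 1) = (2m^2 − 3m + 1) + (4m − 1) = 2m^2 + m,
and 2·(m+1)^2 − 3·(m+1) + 1 = 2m^2 + m.
Hence s(k) = 2k^2 − 3k + 1 for every k ≥ 1, by induction.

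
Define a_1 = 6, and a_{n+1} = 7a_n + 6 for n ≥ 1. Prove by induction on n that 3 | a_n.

Base case: a_1 = 6 = 3·2, so 3 | a_1.
Assume 3 | a_r, so a_r = 3t for some integer t.
Then a_{r+1} = 7a_r + 6 = 7·(3t) + 6 = 3(7t + 2), so 3 | a_{r+1}.
So the property holds for r+1, and by induction 3 | a_n for all n ≥ 1.

3 | a_n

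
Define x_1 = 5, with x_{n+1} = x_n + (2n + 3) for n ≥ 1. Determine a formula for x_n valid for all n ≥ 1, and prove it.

Claim: x_n = n^2 + 2n + 2.

Base case: x_1 = 5, and 1^2 + 2·1 + 2 = 5.
Assume x_r = r^2 + 2r + 2.
Then x_{r+1} = x_r + (2r + 3) = (r^2 + 2r + 2) + (2r + 3) = r^2 + 4r + 5,
and (r+1)^2 + 2·(r+1) + 2 = r^2 + 4r + 5.
Hence x_n = n^2 + 2n + 2 for every n ≥ 1, by induction.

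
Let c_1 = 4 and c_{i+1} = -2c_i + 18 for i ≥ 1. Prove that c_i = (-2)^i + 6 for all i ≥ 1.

Base case: c_1 = 4, and (-2)^1 + 6 = -2 + 6 = 4.
Assume c_m = (-2)^m + 6 for some m ≥ 1.
Then c_{m+1} = -2c_m + 18 = -2·((-2)^m + 6) + 18 = -2·(-2)^m − 12 + 18 = (-2)^{m+1} + 6.
Hence c_i = (-2)^i + 6 for every i ≥ 1, by induction.

c_i = (-2)^i + 6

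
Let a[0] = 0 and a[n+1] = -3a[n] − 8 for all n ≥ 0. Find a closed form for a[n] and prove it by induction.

Claim: a[n] = 2·(-3)^n − 2.

Base case: a[0] = 0, and 2·(-3)^0 − 2 = 2 − 2 = 0.
Assume a[m] = 2·(-3)^m − 2 for some m ≥ 0.
Then a[m+1] = -3a[m] − 8 = -3·(2·(-3)^m − 2) − 8 = -6·(-3)^m + 6 − 8 = 2·(-3)^{m+1} − 2.
This completes the inductive step, so a[n] = 2·(-3)^n − 2 for all n ≥ 0.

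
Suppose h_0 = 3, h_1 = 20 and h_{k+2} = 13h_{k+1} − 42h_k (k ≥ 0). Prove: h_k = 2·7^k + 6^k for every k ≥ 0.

Base cases: h_0 = 3 and 2·7^0 + 6^0 = 3; h_1 = 20 and 2·7^1 + 6^1 = 20.
Assume h_j = 2·7^j + 6^j for all 0 ≤ j ≤ m, where m ≥ 1.
Then h_{m+1} = 13h_m − 42h_{m−1} = 13·(2·7^m + 6^m) − 42·(2·7^{m−1} + 6^{m−1}) = 2·(13·7 − 42)7^{m−1} + (13·6 − 42)6^{m−1} = 98·7^{m−1} + 36·6^{m−1} = 2·7^{m+1} + 6^{m+1}.
So the formula holds for m+1, and by strong induction h_k = 2·7^k + 6^k for all k ≥ 0.

h_k = 2·7^k + 6^k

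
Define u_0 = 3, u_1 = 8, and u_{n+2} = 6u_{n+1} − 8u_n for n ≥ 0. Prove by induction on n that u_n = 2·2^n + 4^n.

Base cases: u_0 = 3 and 2·2^0 + 4^0 = 3; u_1 = 8 and 2·2^1 + 4^1 = 8.
Assume u_j = 2·2^j + 4^j for all 0 ≤ j ≤ m, where m ≥ 1.
Then u_{m+1} = 6u_m − 8u_{m−1} = 6·(2·2^m + 4^m) − 8·(2·2^{m−1} + 4^{m−1}) = 2·(6·2 − 8)2^{m−1} + (6·4 − 8)4^{m−1} = 8·2^{m−1} + 16·4^{m−1} = 2·2^{m+1} + 4^{m+1}.
Hence u_n = 2·2^n + 4^n for every n ≥ 0, by strong induction.

u_n = 2·2^n + 4^n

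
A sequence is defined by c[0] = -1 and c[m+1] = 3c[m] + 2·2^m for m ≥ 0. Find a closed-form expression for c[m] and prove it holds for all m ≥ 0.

Claim: c[m] = 3^m − 2·2^m.

Base case: c[0] = -1, and 3^0 − 2·2^0 = 1 − 2 = -1.
Assume c[r] = 3^r − 2·2^r for some r ≥ 0.
Then c[r+1] = 3c[r] + 2·2^r = 3·(3^r − 2·2^r) + 2·2^r = 3^{r+1} − 6·2^r + 2·2^r = 3^{r+1} − 4·2^r = 3^{r+1} − 2·2^{r+1}.
Hence c[m] = 3^m − 2·2^m for every m ≥ 0, by induction.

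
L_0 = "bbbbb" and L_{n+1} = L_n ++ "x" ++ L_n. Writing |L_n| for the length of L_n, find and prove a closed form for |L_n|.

Claim: |L_n| = 6·2^n − 1.

Base case: |L_0| = 5, and 6·2^0 − 1 = 5.
Assume |L_k| = 6·2^k − 1.
Then |L_{k+1}| = |L_k| + 1 + |L_k| = 2|L_k| + 1 = 2(6·2^k − 1) + 1 = 6·2^{k+1} − 2 + 1 = 6·2^{k+1} − 1.
By induction, |L_n| = 6·2^n − 1 for all n ≥ 0.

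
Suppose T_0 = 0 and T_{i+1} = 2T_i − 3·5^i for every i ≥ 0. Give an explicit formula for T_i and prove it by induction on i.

Claim: T_i = 2^i − 5^i.

Base case: T_0 = 0, and 2^0 − 5^0 = 1 − 1 = 0.
Assume T_m = 2^m − 5^m for some m ≥ 0.
Then T_{m+1} = 2T_m − 3·5^m = 2·(2^m − 5^m) − 3·5^m = 2^{m+1} − 2·5^m − 3·5^m = 2^{m+1} − 5·5^m = 2^{m+1} − 5^{m+1}.
Hence T_i = 2^i − 5^i for every i ≥ 0, by induction.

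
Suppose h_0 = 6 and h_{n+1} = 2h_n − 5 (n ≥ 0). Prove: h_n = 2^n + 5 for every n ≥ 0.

Base case: h_0 = 6, and 2^0 + 5 = 1 + 5 = 6.
Assume h_j = 2^j + 5 for some j ≥ 0.
Then h_{j+1} = 2h_j − 5 = 2·(2^j + 5) − 5 = 2^{j+1} + 10 − 5 = 2^{j+1} + 5.
Hence h_n = 2^n + 5 for every n ≥ 0, by induction.

h_n = 2^n + 5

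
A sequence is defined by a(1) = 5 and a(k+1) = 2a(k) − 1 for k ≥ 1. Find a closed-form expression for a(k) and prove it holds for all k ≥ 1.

Claim: a(k) = 2^{k+1} + 1.

Base case: a(1) = 5, and 2^{1+1} + 1 = 4 + 1 = 5.
Assume a(j) = 2^{j+1} + 1 for some j ≥ 1.
Then a(j+1) = 2a(j) − 1 = 2·(2^{j+1} + 1) − 1 = 2^{j+2} + 2 − 1 = 2^{j+2} + 1.
By induction, a(k) = 2^{k+1} + 1 for all k ≥ 1.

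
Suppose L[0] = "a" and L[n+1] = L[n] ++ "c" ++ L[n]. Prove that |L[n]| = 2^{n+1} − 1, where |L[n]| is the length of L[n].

Base case: |L[0]| = 1, and 2^{0+1} − 1 = 1.
Assume |L[r]| = 2^{r+1} − 1.
Then |L[r+1]| = |L[r]| + 1 + |L[r]| = 2|L[r]| + 1 = 2(2^{r+1} − 1) + 1 = 2^{r+2} − 2 + 1 = 2^{r+2} − 1.
By induction, |L[n]| = 2^{n+1} − 1 for all n ≥ 0.

|L[n]| = 2^{n+1} − 1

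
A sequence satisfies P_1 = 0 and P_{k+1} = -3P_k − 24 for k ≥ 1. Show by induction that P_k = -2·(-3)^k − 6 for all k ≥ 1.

Base case: P_1 = 0, and -2·(-3)^1 − 6 = 6 − 6 = 0.
Assume P_r = -2·(-3)^r − 6 for some r ≥ 1.
Then P_{r+1} = -3P_r − 24 = -3·(-2·(-3)^r − 6) − 24 = 6·(-3)^r + 18 − 24 = -2·(-3)^{r+1} − 6.
Hence P_k = -2·(-3)^k − 6 for every k ≥ 1, by induction.

P_k = -2·(-3)^k − 6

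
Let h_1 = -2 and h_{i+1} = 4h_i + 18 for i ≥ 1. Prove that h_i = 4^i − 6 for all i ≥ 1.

Base case: h_1 = -2, and 4^1 − 6 = 4 − 6 = -2.
Assume h_k = 4^k − 6 for some k ≥ 1.
Then h_{k+1} = 4h_k + 18 = 4·(4^k − 6) + 18 = 4^{k+1} − 24 + 18 = 4^{k+1} − 6.
By induction, h_i = 4^i − 6 for all i ≥ 1.

h_i = 4^i − 6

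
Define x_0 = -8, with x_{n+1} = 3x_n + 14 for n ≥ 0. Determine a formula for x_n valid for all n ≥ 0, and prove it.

Claim: x_n = -3^n − 7.

Base case: x_0 = -8, and -3^0 − 7 = -1 − 7 = -8.
Assume x_k = -3^k − 7 for some k ≥ 0.
Then x_{k+1} = 3x_k + 14 = 3·(-3^k − 7) + 14 = -3^{k+1} − 21 + 14 = -3^{k+1} − 7.
This completes the inductive step, so x_n = -3^n − 7 for all n ≥ 0.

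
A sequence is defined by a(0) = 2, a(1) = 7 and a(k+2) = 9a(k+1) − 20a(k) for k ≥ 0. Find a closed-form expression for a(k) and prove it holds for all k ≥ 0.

Claim: a(k) = 3·4^k − 5^k.

Base cases: a(0) = 2 and 3·4^0 − 5^0 = 2; a(1) = 7 and 3·4^1 − 5^1 = 7.
Assume a(j) = 3·4^j − 5^j for all 0 ≤ j ≤ m, where m ≥ 1.
Then a(m+1) = 9a(m) − 20a(m−1) = 9·(3·4^m − 5^m) − 20·(3·4^{m−1} − 5^{m−1}) = 3·(9·4 − 20)4^{m−1} − (9·5 − 20)5^{m−1} = 48·4^{m−1} − 25·5^{m−1} = 3·4^{m+1} − 5^{m+1}.
Hence a(k) = 3·4^k − 5^k for every k ≥ 0, by strong induction.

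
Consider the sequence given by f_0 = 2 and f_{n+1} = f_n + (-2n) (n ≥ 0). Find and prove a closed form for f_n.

Claim: f_n = -n^2 + n + 2.

Base case: f_0 = 2, and -0^2 + 0 + 2 = 2.
Assume f_r = -r^2 + r + 2.
Then f_{r+1} = f_r + (-2r) = (-r^2 + r + 2) + (-2r) = -r^2 − r + 2,
and -(r+1)^2 + (r+1) + 2 = -r^2 − r + 2.
Hence f_n = -n^2 + n + 2 for every n ≥ 0, by induction.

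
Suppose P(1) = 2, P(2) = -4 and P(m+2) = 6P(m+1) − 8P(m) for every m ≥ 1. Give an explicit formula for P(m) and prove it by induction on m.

Claim: P(m) = 3·2^m − 4^m.

Base cases: P(1) = 2 and 3·2^1 − 4^1 = 2; P(2) = -4 and 3·2^2 − 4^2 = -4.
Assume P(j) = 3·2^j − 4^j for all 1 ≤ j ≤ k, where k ≥ 2.
Then P(k+1) = 6P(k) − 8P(k−1) = 6·(3·2^k − 4^k) − 8·(3·2^{k−1} − 4^{k−1}) = 3·(6·2 − 8)2^{k−1} − (6·4 − 8)4^{k−1} = 12·2^{k−1} − 16·4^{k−1} = 3·2^{k+1} − 4^{k+1}.
By strong induction, P(m) = 3·2^m − 4^m for all m ≥ 1.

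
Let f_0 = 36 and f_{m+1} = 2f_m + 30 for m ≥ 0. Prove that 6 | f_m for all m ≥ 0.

Base case: f_0 = 36 = 6·6, so 6 | f_0.
Assume 6 | f_k, so f_k = 6t for some integer t.
Then f_{k+1} = 2f_k + 30 = 2·(6t) + 30 = 6(2t + 5), so 6 | f_{k+1}.
So the property holds for k+1, and by induction 6 | f_m for all m ≥ 0.

6 | f_m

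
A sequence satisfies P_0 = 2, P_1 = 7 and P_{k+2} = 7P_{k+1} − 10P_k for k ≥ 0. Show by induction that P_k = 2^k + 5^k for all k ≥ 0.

Base cases: P_0 = 2 and 2^0 + 5^0 = 2; P_1 = 7 and 2^1 + 5^1 = 7.
Assume P_j = 2^j + 5^j for all 0 ≤ j ≤ m, where m ≥ 1.
Then P_{m+1} = 7P_m − 10P_{m−1} = 7·(2^m + 5^m) − 10·(2^{m−1} + 5^{m−1}) = (7·2 − 10)2^{m−1} + (7·5 − 10)5^{m−1} = 4·2^{m−1} + 25·5^{m−1} = 2^{m+1} + 5^{m+1}.
This completes the inductive step, so P_k = 2^k + 5^k for all k ≥ 0.

P_k = 2^k + 5^k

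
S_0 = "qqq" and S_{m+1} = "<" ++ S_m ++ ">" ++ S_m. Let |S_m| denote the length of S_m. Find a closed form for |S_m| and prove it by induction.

Claim: |S_m| = 5·2^m − 2.

Base case: |S_0| = 3, and 5·2^0 − 2 = 3.
Assume |S_r| = 5·2^r − 2.
Then |S_{r+1}| = 1 + |S_r| + 1 + |S_r| = 2|S_r| + 2 = 2(5·2^r − 2) + 2 = 5·2^{r+1} − 4 + 2 = 5·2^{r+1} − 2.
So the formula holds for r+1, and by induction |S_m| = 5·2^m − 2 for all m ≥ 0.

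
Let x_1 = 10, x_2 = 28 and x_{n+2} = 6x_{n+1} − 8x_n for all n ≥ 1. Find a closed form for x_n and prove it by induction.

Claim: x_n = 3·2^n + 4^n.

Base cases: x_1 = 10 and 3·2^1 + 4^1 = 10; x_2 = 28 and 3·2^2 + 4^2 = 28.
Assume x_i = 3·2^i + 4^i for all 1 ≤ i ≤ j, where j ≥ 2.
Then x_{j+1} = 6x_j − 8x_{j−1} = 6·(3·2^j + 4^j) − 8·(3·2^{j−1} + 4^{j−1}) = 3·(6·2 − 8)2^{j−1} + (6·4 − 8)4^{j−1} = 12·2^{j−1} + 16·4^{j−1} = 3·2^{j+1} + 4^{j+1}.
By strong induction, x_n = 3·2^n + 4^n for all n ≥ 1.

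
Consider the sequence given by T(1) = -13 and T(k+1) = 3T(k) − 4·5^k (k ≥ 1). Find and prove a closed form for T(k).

Claim: T(k) = -3^k − 2·5^k.

Base case: T(1) = -13, and -3^1 − 2·5^1 = -3 − 10 = -13.
Assume T(m) = -3^m − 2·5^m for some m ≥ 1.
Then T(m+1) = 3T(m) − 4·5^m = 3·(-3^m − 2·5^m) − 4·5^m = -3^{m+1} − 6·5^m − 4·5^m = -3^{m+1} − 10·5^m = -3^{m+1} − 2·5^{m+1}.
So the formula holds for m+1, and by induction T(k) = -3^k − 2·5^k for all k ≥ 1.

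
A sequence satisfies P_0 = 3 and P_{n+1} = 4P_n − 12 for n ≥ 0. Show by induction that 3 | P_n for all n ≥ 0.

Base case: P_0 = 3 = 3·1, so 3 | P_0.
Assume 3 | P_m, so P_m = 3t for some integer t.
Then P_{m+1} = 4P_m − 12 = 4·(3t) − 12 = 3(4t − 4), so 3 | P_{m+1}.
So the property holds for m+1, and by induction 3 | P_n for all n ≥ 0.

3 | P_n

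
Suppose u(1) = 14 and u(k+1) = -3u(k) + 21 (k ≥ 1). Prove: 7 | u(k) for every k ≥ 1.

Base case: u(1) = 14 = 7·2, so 7 | u(1).
Assume 7 | u(r), so u(r) = 7t for some integer t.
Then u(r+1) = -3u(r) + 21 = -3·(7t) + 21 = 7(-3t + 3), so 7 | u(r+1).
Hence 7 | u(k) for every k ≥ 1, by induction.

7 | u(k)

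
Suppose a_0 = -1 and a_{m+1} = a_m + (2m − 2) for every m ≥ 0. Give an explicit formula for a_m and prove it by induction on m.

Claim: a_m = m^2 − 3m − 1.

Base case: a_0 = -1, and 0^2 − 3·0 − 1 = -1.
Assume a_j = j^2 − 3j − 1.
Then a_{j+1} = a_j + (2j − 2) = (j^2 − 3j − 1) + (2j − 2) = j^2 − j − 3,
and (j+1)^2 − 3·(j+1) − 1 = j^2 − j − 3.
Hence a_m = m^2 − 3m − 1 for every m ≥ 0, by induction.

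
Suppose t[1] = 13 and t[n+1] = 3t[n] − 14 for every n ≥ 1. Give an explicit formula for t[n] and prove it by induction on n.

Claim: t[n] = 2·3^n + 7.

Base case: t[1] = 13, and 2·3^1 + 7 = 6 + 7 = 13.
Assume t[r] = 2·3^r + 7 for some r ≥ 1.
Then t[r+1] = 3t[r] − 14 = 3·(2·3^r + 7) − 14 = 6·3^r + 21 − 14 = 2·3^{r+1} + 7.
This completes the inductive step, so t[n] = 2·3^n + 7 for all n ≥ 1.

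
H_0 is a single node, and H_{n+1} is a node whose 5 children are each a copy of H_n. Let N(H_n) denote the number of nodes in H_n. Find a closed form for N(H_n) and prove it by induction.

Claim: N(H_n) = (5^{n+1} − 1)/4.

Base case: N(H_0) = 1, and (5^{0+1} − 1)/4 = 1.
Assume N(H_k) = (5^{k+1} − 1)/4.
Then N(H_{k+1}) = 1 + 5N(H_k) = 1 + 5·(5^{k+1} − 1)/4 = 1 + (5^{k+2} − 5)/4 = (4 + 5^{k+2} − 5)/4 = (5^{k+2} − 1)/4.
By induction, N(H_n) = (5^{n+1} − 1)/4 for all n ≥ 0.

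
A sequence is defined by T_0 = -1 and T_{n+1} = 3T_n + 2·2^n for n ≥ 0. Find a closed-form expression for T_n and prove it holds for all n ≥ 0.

Claim: T_n = 3^n − 2·2^n.

Base case: T_0 = -1, and 3^0 − 2·2^0 = 1 − 2 = -1.
Assume T_j = 3^j − 2·2^j for some j ≥ 0.
Then T_{j+1} = 3T_j + 2·2^j = 3·(3^j − 2·2^j) + 2·2^j = 3^{j+1} − 6·2^j + 2·2^j = 3^{j+1} − 4·2^j = 3^{j+1} − 2·2^{j+1}.
This completes the inductive step, so T_n = 3^n − 2·2^n for all n ≥ 0.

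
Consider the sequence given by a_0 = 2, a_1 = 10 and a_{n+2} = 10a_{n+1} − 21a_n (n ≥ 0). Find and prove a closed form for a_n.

Claim: a_n = 3^n + 7^n.

Base cases: a_0 = 2 and 3^0 + 7^0 = 2; a_1 = 10 and 3^1 + 7^1 = 10.
Assume a_j = 3^j + 7^j for all 0 ≤ j ≤ k, where k ≥ 1.
Then a_{k+1} = 10a_k − 21a_{k−1} = 10·(3^k + 7^k) − 21·(3^{k−1} + 7^{k−1}) = (10·3 − 21)3^{k−1} + (10·7 − 21)7^{k−1} = 9·3^{k−1} + 49·7^{k−1} = 3^{k+1} + 7^{k+1}.
By strong induction, a_n = 3^n + 7^n for all n ≥ 0.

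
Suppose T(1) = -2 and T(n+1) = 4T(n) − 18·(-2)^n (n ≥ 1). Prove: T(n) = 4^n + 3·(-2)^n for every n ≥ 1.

Base case: T(1) = -2, and 4^1 + 3·(-2)^1 = 4 − 6 = -2.
Assume T(m) = 4^m + 3·(-2)^m for some m ≥ 1.
Then T(m+1) = 4T(m) − 18·(-2)^m = 4·(4^m + 3·(-2)^m) − 18·(-2)^m = 4^{m+1} + 12·(-2)^m − 18·(-2)^m = 4^{m+1} − 6·(-2)^m = 4^{m+1} + 3·(-2)^{m+1}.
So the formula holds for m+1, and by induction T(n) = 4^n + 3·(-2)^n for all n ≥ 1.

T(n) = 4^n + 3·(-2)^n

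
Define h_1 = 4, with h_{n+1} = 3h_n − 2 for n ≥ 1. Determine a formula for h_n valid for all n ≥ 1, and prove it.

Claim: h_n = 3^n + 1.

Base case: h_1 = 4, and 3^1 + 1 = 3 + 1 = 4.
Assume h_m = 3^m + 1 for some m ≥ 1.
Then h_{m+1} = 3h_m − 2 = 3·(3^m + 1) − 2 = 3^{m+1} + 3 − 2 = 3^{m+1} + 1.
This completes the inductive step, so h_n = 3^n + 1 for all n ≥ 1.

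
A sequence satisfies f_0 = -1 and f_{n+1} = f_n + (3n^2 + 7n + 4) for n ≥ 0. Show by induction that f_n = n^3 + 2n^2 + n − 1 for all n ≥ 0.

Base case: f_0 = -1, and 0^3 + 2·0^2 + 0 − 1 = -1.
Assume f_r = r^3 + 2r^2 + r − 1.
Then f_{r+1} = f_r + (3r^2 + 7r + 4) = (r^3 + 2r^2 + r − 1) + (3r^2 + 7r + 4) = r^3 + 5r^2 + 8r + 3,
and (r+1)^3 + 2·(r+1)^2 + (r+1) − 1 = r^3 + 5r^2 + 8r + 3.
Hence f_n = n^3 + 2n^2 + n − 1 for every n ≥ 0, by induction.

f_n = n^3 + 2n^2 + n − 1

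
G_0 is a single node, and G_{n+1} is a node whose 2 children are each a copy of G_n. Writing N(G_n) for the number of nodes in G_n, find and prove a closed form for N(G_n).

Claim: N(G_n) = 2^{n+1} − 1.

Base case: N(G_0) = 1, and 2^{0+1} − 1 = 1.
Assume N(G_k) = 2^{k+1} − 1.
Then N(G_{k+1}) = 1 + 2N(G_k) = 1 + 2(2^{k+1} − 1) = 2^{k+2} − 2 + 1 = 2^{k+2} − 1.
So the formula holds for k+1, and by induction N(G_n) = 2^{n+1} − 1 for all n ≥ 0.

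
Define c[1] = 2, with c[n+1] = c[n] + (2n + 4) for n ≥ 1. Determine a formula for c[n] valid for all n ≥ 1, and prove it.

Claim: c[n] = n^2 + 3n − 2.

Base case: c[1] = 2, and 1^2 + 3·1 − 2 = 2.
Assume c[r] = r^2 + 3r − 2.
Then c[r+1] = c[r] + (2r + 4) = (r^2 + 3r − 2) + (2r + 4) = r^2 + 5r + 2,
and (r+1)^2 + 3·(r+1) − 2 = r^2 + 5r + 2.
This completes the inductive step, so c[n] = n^2 + 3n − 2 for all n ≥ 1.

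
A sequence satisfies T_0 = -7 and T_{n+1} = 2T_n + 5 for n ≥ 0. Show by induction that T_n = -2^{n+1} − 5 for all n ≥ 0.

Base case: T_0 = -7, and -2^{0+1} − 5 = -2 − 5 = -7.
Assume T_m = -2^{m+1} − 5 for some m ≥ 0.
Then T_{m+1} = 2T_m + 5 = 2·(-2^{m+1} − 5) + 5 = -2^{m+2} − 10 + 5 = -2^{m+2} − 5.
So the formula holds for m+1, and by induction T_n = -2^{n+1} − 5 for all n ≥ 0.

T_n = -2^{n+1} − 5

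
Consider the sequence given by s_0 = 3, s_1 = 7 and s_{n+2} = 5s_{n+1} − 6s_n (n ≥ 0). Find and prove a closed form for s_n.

Claim: s_n = 3^n + 2·2^n.

Base cases: s_0 = 3 and 3^0 + 2·2^0 = 3; s_1 = 7 and 3^1 + 2·2^1 = 7.
Assume s_j = 3^j + 2·2^j for all 0 ≤ j ≤ r, where r ≥ 1.
Then s_{r+1} = 5s_r − 6s_{r−1} = 5·(3^r + 2·2^r) − 6·(3^{r−1} + 2·2^{r−1}) = (5·3 − 6)3^{r−1} + 2·(5·2 − 6)2^{r−1} = 9·3^{r−1} + 8·2^{r−1} = 3^{r+1} + 2·2^{r+1}.
Hence s_n = 3^n + 2·2^n for every n ≥ 0, by strong induction.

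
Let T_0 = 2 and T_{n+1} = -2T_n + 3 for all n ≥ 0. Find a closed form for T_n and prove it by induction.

Claim: T_n = (-2)^n + 1.

Base case: T_0 = 2, and (-2)^0 + 1 = 1 + 1 = 2.
Assume T_m = (-2)^m + 1 for some m ≥ 0.
Then T_{m+1} = -2T_m + 3 = -2·((-2)^m + 1) + 3 = -2·(-2)^m − 2 + 3 = (-2)^{m+1} + 1.
This completes the inductive step, so T_n = (-2)^n + 1 for all n ≥ 0.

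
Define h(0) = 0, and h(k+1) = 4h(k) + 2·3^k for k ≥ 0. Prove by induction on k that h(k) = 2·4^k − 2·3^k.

Base case: h(0) = 0, and 2·4^0 − 2·3^0 = 2 − 2 = 0.
Assume h(j) = 2·4^j − 2·3^j for some j ≥ 0.
Then h(j+1) = 4h(j) + 2·3^j = 4·(2·4^j − 2·3^j) + 2·3^j = 2·4^{j+1} − 8·3^j + 2·3^j = 2·4^{j+1} − 6·3^j = 2·4^{j+1} − 2·3^{j+1}.
This completes the inductive step, so h(k) = 2·4^k − 2·3^k for all k ≥ 0.

h(k) = 2·4^k − 2·3^k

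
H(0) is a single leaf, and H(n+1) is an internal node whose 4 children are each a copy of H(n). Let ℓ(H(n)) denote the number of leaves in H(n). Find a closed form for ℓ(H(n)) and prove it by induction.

Claim: ℓ(H(n)) = 4^n.

Base case: ℓ(H(0)) = 1, and 4^0 = 1.
Assume ℓ(H(m)) = 4^m.
Then ℓ(H(m+1)) = 4·ℓ(H(m)) = 4·4^m = 4^{m+1}.
This completes the inductive step, so ℓ(H(n)) = 4^n for all n ≥ 0.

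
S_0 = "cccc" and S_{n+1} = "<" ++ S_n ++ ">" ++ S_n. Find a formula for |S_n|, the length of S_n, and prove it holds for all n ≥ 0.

Claim: |S_n| = 6·2^n − 2.

Base case: |S_0| = 4, and 6·2^0 − 2 = 4.
Assume |S_k| = 6·2^k − 2.
Then |S_{k+1}| = 1 + |S_k| + 1 + |S_k| = 2|S_k| + 2 = 2(6·2^k − 2) + 2 = 6·2^{k+1} − 4 + 2 = 6·2^{k+1} − 2.
So the formula holds for k+1, and by induction |S_n| = 6·2^n − 2 for all n ≥ 0.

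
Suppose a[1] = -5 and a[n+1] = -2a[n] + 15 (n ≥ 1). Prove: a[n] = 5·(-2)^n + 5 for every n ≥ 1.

Base case: a[1] = -5, and 5·(-2)^1 + 5 = -10 + 5 = -5.
Assume a[m] = 5·(-2)^m + 5 for some m ≥ 1.
Then a[m+1] = -2a[m] + 15 = -2·(5·(-2)^m + 5) + 15 = -10·(-2)^m − 10 + 15 = 5·(-2)^{m+1} + 5.
This completes the inductive step, so a[n] = 5·(-2)^n + 5 for all n ≥ 1.

a[n] = 5·(-2)^n + 5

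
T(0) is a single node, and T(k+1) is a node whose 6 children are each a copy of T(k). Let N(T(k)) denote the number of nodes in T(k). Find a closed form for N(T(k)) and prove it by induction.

Claim: N(T(k)) = (6^{k+1} − 1)/5.

Base case: N(T(0)) = 1, and (6^{0+1} − 1)/5 = 1.
Assume N(T(r)) = (6^{r+1} − 1)/5.
Then N(T(r+1)) = 1 + 6N(T(r)) = 1 + 6·(6^{r+1} − 1)/5 = 1 + (6^{r+2} − 6)/5 = (5 + 6^{r+2} − 6)/5 = (6^{r+2} − 1)/5.
This completes the inductive step, so N(T(k)) = (6^{k+1} − 1)/5 for all k ≥ 0.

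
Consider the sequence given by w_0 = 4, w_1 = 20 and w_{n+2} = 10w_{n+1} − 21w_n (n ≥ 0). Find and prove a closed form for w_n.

Claim: w_n = 2·3^n + 2·7^n.

Base cases: w_0 = 4 and 2·3^0 + 2·7^0 = 4; w_1 = 20 and 2·3^1 + 2·7^1 = 20.
Assume w_j = 2·3^j + 2·7^j for all 0 ≤ j ≤ k, where k ≥ 1.
Then w_{k+1} = 10w_k − 21w_{k−1} = 10·(2·3^k + 2·7^k) − 21·(2·3^{k−1} + 2·7^{k−1}) = 2·(10·3 − 21)3^{k−1} + 2·(10·7 − 21)7^{k−1} = 18·3^{k−1} + 98·7^{k−1} = 2·3^{k+1} + 2·7^{k+1}.
Hence w_n = 2·3^n + 2·7^n for every n ≥ 0, by strong induction.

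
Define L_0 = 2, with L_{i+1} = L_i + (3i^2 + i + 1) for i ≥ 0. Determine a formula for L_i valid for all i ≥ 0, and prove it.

Claim: L_i = i^3 − i^2 + i + 2.

Base case: L_0 = 2, and 0^3 − 0^2 + 0 + 2 = 2.
Assume L_m = m^3 − m^2 + m + 2.
Then L_{m+1} = L_m + (3m^2 + m + 1) = (m^3 − m^2 + m + 2) + (3m^2 + m + 1) = m^3 + 2m^2 + 2m + 3,
and (m+1)^3 − (m+1)^2 + (m+1) + 2 = m^3 + 2m^2 + 2m + 3.
By induction, L_i = i^3 − i^2 + i + 2 for all i ≥ 0.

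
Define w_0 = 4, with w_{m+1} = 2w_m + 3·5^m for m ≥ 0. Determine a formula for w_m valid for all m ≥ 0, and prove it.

Claim: w_m = 3·2^m + 5^m.

Base case: w_0 = 4, and 3·2^0 + 5^0 = 3 + 1 = 4.
Assume w_j = 3·2^j + 5^j for some j ≥ 0.
Then w_{j+1} = 2w_j + 3·5^j = 2·(3·2^j + 5^j) + 3·5^j = 3·2^{j+1} + 2·5^j + 3·5^j = 3·2^{j+1} + 5·5^j = 3·2^{j+1} + 5^{j+1}.
By induction, w_m = 3·2^m + 5^m for all m ≥ 0.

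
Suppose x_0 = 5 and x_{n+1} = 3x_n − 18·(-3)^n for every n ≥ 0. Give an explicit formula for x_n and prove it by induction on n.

Claim: x_n = 2·3^n + 3·(-3)^n.

Base case: x_0 = 5, and 2·3^0 + 3·(-3)^0 = 2 + 3 = 5.
Assume x_j = 2·3^j + 3·(-3)^j for some j ≥ 0.
Then x_{j+1} = 3x_j − 18·(-3)^j = 3·(2·3^j + 3·(-3)^j) − 18·(-3)^j = 2·3^{j+1} + 9·(-3)^j − 18·(-3)^j = 2·3^{j+1} − 9·(-3)^j = 2·3^{j+1} + 3·(-3)^{j+1}.
This completes the inductive step, so x_n = 2·3^n + 3·(-3)^n for all n ≥ 0.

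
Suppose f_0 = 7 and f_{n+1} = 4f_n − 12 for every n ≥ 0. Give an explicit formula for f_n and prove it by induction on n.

Claim: f_n = 3·4^n + 4.

Base case: f_0 = 7, and 3·4^0 + 4 = 3 + 4 = 7.
Assume f_k = 3·4^k + 4 for some k ≥ 0.
Then f_{k+1} = 4f_k − 12 = 4·(3·4^k + 4) − 12 = 12·4^k + 16 − 12 = 3·4^{k+1} + 4.
This completes the inductive step, so f_n = 3·4^n + 4 for all n ≥ 0.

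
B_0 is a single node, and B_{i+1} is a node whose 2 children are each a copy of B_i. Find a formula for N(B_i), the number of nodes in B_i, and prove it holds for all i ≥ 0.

Claim: N(B_i) = 2^{i+1} − 1.

Base case: N(B_0) = 1, and 2^{0+1} − 1 = 1.
Assume N(B_r) = 2^{r+1} − 1.
Then N(B_{r+1}) = 1 + 2N(B_r) = 1 + 2(2^{r+1} − 1) = 2^{r+2} − 2 + 1 = 2^{r+2} − 1.
Hence N(B_i) = 2^{i+1} − 1 for every i ≥ 0, by induction.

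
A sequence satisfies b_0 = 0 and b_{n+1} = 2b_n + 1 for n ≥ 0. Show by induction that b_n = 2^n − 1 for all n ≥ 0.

Base case: b_0 = 0, and 2^0 − 1 = 1 − 1 = 0.
Assume b_k = 2^k − 1 for some k ≥ 0.
Then b_{k+1} = 2b_k + 1 = 2·(2^k − 1) + 1 = 2^{k+1} − 2 + 1 = 2^{k+1} − 1.
By induction, b_n = 2^n − 1 for all n ≥ 0.

b_n = 2^n − 1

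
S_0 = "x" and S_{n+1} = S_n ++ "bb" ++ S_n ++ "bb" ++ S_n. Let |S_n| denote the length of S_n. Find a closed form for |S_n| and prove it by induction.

Claim: |S_n| = 3^{n+1} − 2.

Base case: |S_0| = 1, and 3^{0+1} − 2 = 1.
Assume |S_k| = 3^{k+1} − 2.
Then |S_{k+1}| = 3|S_k| + 4 = 3(3^{k+1} − 2) + 4 = 3^{k+2} − 6 + 4 = 3^{k+2} − 2.
So the formula holds for k+1, and by induction |S_n| = 3^{n+1} − 2 for all n ≥ 0.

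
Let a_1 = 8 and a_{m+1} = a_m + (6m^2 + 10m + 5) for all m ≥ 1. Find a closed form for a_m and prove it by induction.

Claim: a_m = 2m^3 + 2m^2 + m + 3.

Base case: a_1 = 8, and 2·1^3 + 2·1^2 + 1 + 3 = 8.
Assume a_r = 2r^3 + 2r^2 + r + 3.
Then a_{r+1} = a_r + (6r^2 + 10r + 5) = (2r^3 + 2r^2 + r + 3) + (6r^2 + 10r + 5) = 2r^3 + 8r^2 + 11r + 8,
and 2·(r+1)^3 + 2·(r+1)^2 + (r+1) + 3 = 2r^3 + 8r^2 + 11r + 8.
By induction, a_m = 2m^3 + 2m^2 + m + 3 for all m ≥ 1.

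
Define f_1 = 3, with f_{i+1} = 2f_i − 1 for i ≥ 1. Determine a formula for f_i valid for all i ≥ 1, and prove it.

Claim: f_i = 2^i + 1.

Base case: f_1 = 3, and 2^1 + 1 = 2 + 1 = 3.
Assume f_r = 2^r + 1 for some r ≥ 1.
Then f_{r+1} = 2f_r − 1 = 2·(2^r + 1) − 1 = 2^{r+1} + 2 − 1 = 2^{r+1} + 1.
This completes the inductive step, so f_i = 2^i + 1 for all i ≥ 1.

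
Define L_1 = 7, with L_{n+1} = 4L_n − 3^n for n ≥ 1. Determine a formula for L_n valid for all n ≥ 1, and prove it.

Claim: L_n = 4^n + 3^n.

Base case: L_1 = 7, and 4^1 + 3^1 = 4 + 3 = 7.
Assume L_m = 4^m + 3^m for some m ≥ 1.
Then L_{m+1} = 4L_m − 3^m = 4·(4^m + 3^m) − 3^m = 4^{m+1} + 4·3^m − 3^m = 4^{m+1} + 3·3^m = 4^{m+1} + 3^{m+1}.
This completes the inductive step, so L_n = 4^n + 3^n for all n ≥ 1.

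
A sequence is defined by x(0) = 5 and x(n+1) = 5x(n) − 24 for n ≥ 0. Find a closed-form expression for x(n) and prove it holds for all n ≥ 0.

Claim: x(n) = -5^n + 6.

Base case: x(0) = 5, and -5^0 + 6 = -1 + 6 = 5.
Assume x(r) = -5^r + 6 for some r ≥ 0.
Then x(r+1) = 5x(r) − 24 = 5·(-5^r + 6) − 24 = -5^{r+1} + 30 − 24 = -5^{r+1} + 6.
So the formula holds for r+1, and by induction x(n) = -5^n + 6 for all n ≥ 0.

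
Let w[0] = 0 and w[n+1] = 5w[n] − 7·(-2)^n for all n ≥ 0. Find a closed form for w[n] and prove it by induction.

Claim: w[n] = -5^n + (-2)^n.

Base case: w[0] = 0, and -5^0 + (-2)^0 = -1 + 1 = 0.
Assume w[k] = -5^k + (-2)^k for some k ≥ 0.
Then w[k+1] = 5w[k] − 7·(-2)^k = 5·(-5^k + (-2)^k) − 7·(-2)^k = -5^{k+1} + 5·(-2)^k − 7·(-2)^k = -5^{k+1} − 2·(-2)^k = -5^{k+1} + (-2)^{k+1}.
This completes the inductive step, so w[n] = -5^n + (-2)^n for all n ≥ 0.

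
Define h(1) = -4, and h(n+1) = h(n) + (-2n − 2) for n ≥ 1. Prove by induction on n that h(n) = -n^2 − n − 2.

Base case: h(1) = -4, and -1^2 − 1 − 2 = -4.
Assume h(j) = -j^2 − j − 2.
Then h(j+1) = h(j) + (-2j − 2) = (-j^2 − j − 2) + (-2j − 2) = -j^2 − 3j − 4,
and -(j+1)^2 − (j+1) − 2 = -j^2 − 3j − 4.
This completes the inductive step, so h(n) = -n^2 − n − 2 for all n ≥ 1.

h(n) = -n^2 − n − 2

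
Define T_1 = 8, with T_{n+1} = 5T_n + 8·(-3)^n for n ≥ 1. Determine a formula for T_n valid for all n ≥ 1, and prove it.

Claim: T_n = 5^n − (-3)^n.

Base case: T_1 = 8, and 5^1 − (-3)^1 = 5 + 3 = 8.
Assume T_r = 5^r − (-3)^r for some r ≥ 1.
Then T_{r+1} = 5T_r + 8·(-3)^r = 5·(5^r − (-3)^r) + 8·(-3)^r = 5^{r+1} − 5·(-3)^r + 8·(-3)^r = 5^{r+1} + 3·(-3)^r = 5^{r+1} − (-3)^{r+1}.
So the formula holds for r+1, and by induction T_n = 5^n − (-3)^n for all n ≥ 1.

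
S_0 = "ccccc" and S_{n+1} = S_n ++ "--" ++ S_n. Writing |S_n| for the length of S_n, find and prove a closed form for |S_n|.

Claim: |S_n| = 7·2^n − 2.

Base case: |S_0| = 5, and 7·2^0 − 2 = 5.
Assume |S_r| = 7·2^r − 2.
Then |S_{r+1}| = |S_r| + 2 + |S_r| = 2|S_r| + 2 = 2(7·2^r − 2) + 2 = 7·2^{r+1} − 4 + 2 = 7·2^{r+1} − 2.
This completes the inductive step, so |S_n| = 7·2^n − 2 for all n ≥ 0.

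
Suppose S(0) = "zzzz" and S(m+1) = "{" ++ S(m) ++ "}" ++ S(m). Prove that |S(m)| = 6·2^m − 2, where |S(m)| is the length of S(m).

Base case: |S(0)| = 4, and 6·2^0 − 2 = 4.
Assume |S(r)| = 6·2^r − 2.
Then |S(r+1)| = 1 + |S(r)| + 1 + |S(r)| = 2|S(r)| + 2 = 2(6·2^r − 2) + 2 = 6·2^{r+1} − 4 + 2 = 6·2^{r+1} − 2.
Hence |S(m)| = 6·2^m − 2 for every m ≥ 0, by induction.

|S(m)| = 6·2^m − 2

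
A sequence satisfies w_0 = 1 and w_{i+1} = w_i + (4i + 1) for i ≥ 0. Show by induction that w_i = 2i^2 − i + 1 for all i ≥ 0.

Base case: w_0 = 1, and 2·0^2 − 0 + 1 = 1.
Assume w_r = 2r^2 − r + 1.
Then w_{r+1} = w_r + (4r + 1) = (2r^2 − r + 1) + (4r + 1) = 2r^2 + 3r + 2,
and 2·(r+1)^2 − (r+1) + 1 = 2r^2 + 3r + 2.
By induction, w_i = 2i^2 − i + 1 for all i ≥ 0.

w_i = 2i^2 − i + 1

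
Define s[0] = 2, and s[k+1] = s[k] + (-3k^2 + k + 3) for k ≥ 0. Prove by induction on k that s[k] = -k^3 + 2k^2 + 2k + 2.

Base case: s[0] = 2, and -0^3 + 2·0^2 + 2·0 + 2 = 2.
Assume s[r] = -r^3 + 2r^2 + 2r + 2.
Then s[r+1] = s[r] + (-3r^2 + r + 3) = (-r^3 + 2r^2 + 2r + 2) + (-3r^2 + r + 3) = -r^3 − r^2 + 3r + 5,
and -(r+1)^3 + 2·(r+1)^2 + 2·(r+1) + 2 = -r^3 − r^2 + 3r + 5.
Hence s[k] = -k^3 + 2k^2 + 2k + 2 for every k ≥ 0, by induction.

s[k] = -k^3 + 2k^2 + 2k + 2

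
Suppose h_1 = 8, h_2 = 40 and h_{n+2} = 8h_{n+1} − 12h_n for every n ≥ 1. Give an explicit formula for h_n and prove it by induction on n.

Claim: h_n = 2^n + 6^n.

Base cases: h_1 = 8 and 2^1 + 6^1 = 8; h_2 = 40 and 2^2 + 6^2 = 40.
Assume h_i = 2^i + 6^i for all 1 ≤ i ≤ j, where j ≥ 2.
Then h_{j+1} = 8h_j − 12h_{j−1} = 8·(2^j + 6^j) − 12·(2^{j−1} + 6^{j−1}) = (8·2 − 12)2^{j−1} + (8·6 − 12)6^{j−1} = 4·2^{j−1} + 36·6^{j−1} = 2^{j+1} + 6^{j+1}.
Hence h_n = 2^n + 6^n for every n ≥ 1, by strong induction.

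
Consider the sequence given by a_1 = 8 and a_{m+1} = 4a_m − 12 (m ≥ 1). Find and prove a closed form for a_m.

Claim: a_m = 4^m + 4.

Base case: a_1 = 8, and 4^1 + 4 = 4 + 4 = 8.
Assume a_k = 4^k + 4 for some k ≥ 1.
Then a_{k+1} = 4a_k − 12 = 4·(4^k + 4) − 12 = 4^{k+1} + 16 − 12 = 4^{k+1} + 4.
This completes the inductive step, so a_m = 4^m + 4 for all m ≥ 1.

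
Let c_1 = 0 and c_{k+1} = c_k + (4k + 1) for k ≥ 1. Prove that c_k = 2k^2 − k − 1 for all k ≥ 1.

Base case: c_1 = 0, and 2·1^2 − 1 − 1 = 0.
Assume c_m = 2m^2 − m − 1.
Then c_{m+1} = c_m + (4m + 1) = (2m^2 − m − 1) + (4m + 1) = 2m^2 + 3m,
and 2·(m+1)^2 − (m+1) − 1 = 2m^2 + 3m.
By induction, c_k = 2k^2 − k − 1 for all k ≥ 1.

c_k = 2k^2 − k − 1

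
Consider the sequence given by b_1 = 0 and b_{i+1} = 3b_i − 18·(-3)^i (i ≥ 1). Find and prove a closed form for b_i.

Claim: b_i = 3·3^i + 3·(-3)^i.

Base case: b_1 = 0, and 3·3^1 + 3·(-3)^1 = 9 − 9 = 0.
Assume b_m = 3·3^m + 3·(-3)^m for some m ≥ 1.
Then b_{m+1} = 3b_m − 18·(-3)^m = 3·(3·3^m + 3·(-3)^m) − 18·(-3)^m = 3·3^{m+1} + 9·(-3)^m − 18·(-3)^m = 3·3^{m+1} − 9·(-3)^m = 3·3^{m+1} + 3·(-3)^{m+1}.
Hence b_i = 3·3^i + 3·(-3)^i for every i ≥ 1, by induction.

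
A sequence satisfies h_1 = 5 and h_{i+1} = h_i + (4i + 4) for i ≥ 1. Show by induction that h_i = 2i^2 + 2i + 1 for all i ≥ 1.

Base case: h_1 = 5, and 2·1^2 + 2·1 + 1 = 5.
Assume h_r = 2r^2 + 2r + 1.
Then h_{r+1} = h_r + (4r + 4) = (2r^2 + 2r + 1) + (4r + 4) = 2r^2 + 6r + 5,
and 2·(r+1)^2 + 2·(r+1) + 1 = 2r^2 + 6r + 5.
This completes the inductive step, so h_i = 2i^2 + 2i + 1 for all i ≥ 1.

h_i = 2i^2 + 2i + 1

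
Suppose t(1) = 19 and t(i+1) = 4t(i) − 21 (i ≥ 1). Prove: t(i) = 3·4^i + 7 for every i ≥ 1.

Base case: t(1) = 19, and 3·4^1 + 7 = 12 + 7 = 19.
Assume t(j) = 3·4^j + 7 for some j ≥ 1.
Then t(j+1) = 4t(j) − 21 = 4·(3·4^j + 7) − 21 = 12·4^j + 28 − 21 = 3·4^{j+1} + 7.
Hence t(i) = 3·4^i + 7 for every i ≥ 1, by induction.

t(i) = 3·4^i + 7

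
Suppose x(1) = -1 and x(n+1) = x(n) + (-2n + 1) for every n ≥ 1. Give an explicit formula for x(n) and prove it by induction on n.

Claim: x(n) = -n^2 + 2n − 2.

Base case: x(1) = -1, and -1^2 + 2·1 − 2 = -1.
Assume x(r) = -r^2 + 2r − 2.
Then x(r+1) = x(r) + (-2r + 1) = (-r^2 + 2r − 2) + (-2r + 1) = -r^2 − 1,
and -(r+1)^2 + 2·(r+1) − 2 = -r^2 − 1.
Hence x(n) = -n^2 + 2n − 2 for every n ≥ 1, by induction.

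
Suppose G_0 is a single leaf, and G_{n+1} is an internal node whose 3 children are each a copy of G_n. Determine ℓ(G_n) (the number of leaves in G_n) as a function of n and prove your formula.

Claim: ℓ(G_n) = 3^n.

Base case: ℓ(G_0) = 1, and 3^0 = 1.
Assume ℓ(G_r) = 3^r.
Then ℓ(G_{r+1}) = 3·ℓ(G_r) = 3·3^r = 3^{r+1}.
Hence ℓ(G_n) = 3^n for every n ≥ 0, by induction.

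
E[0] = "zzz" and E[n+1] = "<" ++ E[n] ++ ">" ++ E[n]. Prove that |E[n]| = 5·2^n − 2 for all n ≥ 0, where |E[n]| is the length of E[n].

Base case: |E[0]| = 3, and 5·2^0 − 2 = 3.
Assume |E[m]| = 5·2^m − 2.
Then |E[m+1]| = 1 + |E[m]| + 1 + |E[m]| = 2|E[m]| + 2 = 2(5·2^m − 2) + 2 = 5·2^{m+1} − 4 + 2 = 5·2^{m+1} − 2.
So the formula holds for m+1, and by induction |E[n]| = 5·2^n − 2 for all n ≥ 0.

|E[n]| = 5·2^n − 2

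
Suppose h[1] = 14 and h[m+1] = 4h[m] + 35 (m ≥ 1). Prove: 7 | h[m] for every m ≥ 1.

Base case: h[1] = 14 = 7·2, so 7 | h[1].
Assume 7 | h[r], so h[r] = 7t for some integer t.
Then h[r+1] = 4h[r] + 35 = 4·(7t) + 35 = 7(4t + 5), so 7 | h[r+1].
So the property holds for r+1, and by induction 7 | h[m] for all m ≥ 1.

7 | h[m]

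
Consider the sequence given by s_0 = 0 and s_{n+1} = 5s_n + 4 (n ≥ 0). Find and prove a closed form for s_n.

Claim: s_n = 5^n − 1.

Base case: s_0 = 0, and 5^0 − 1 = 1 − 1 = 0.
Assume s_m = 5^m − 1 for some m ≥ 0.
Then s_{m+1} = 5s_m + 4 = 5·(5^m − 1) + 4 = 5^{m+1} − 5 + 4 = 5^{m+1} − 1.
This completes the inductive step, so s_n = 5^n − 1 for all n ≥ 0.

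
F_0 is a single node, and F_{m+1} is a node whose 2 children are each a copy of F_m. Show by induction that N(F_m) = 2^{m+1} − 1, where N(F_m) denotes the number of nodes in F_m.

Base case: N(F_0) = 1, and 2^{0+1} − 1 = 1.
Assume N(F_j) = 2^{j+1} − 1.
Then N(F_{j+1}) = 1 + 2N(F_j) = 1 + 2(2^{j+1} − 1) = 2^{j+2} − 2 + 1 = 2^{j+2} − 1.
Hence N(F_m) = 2^{m+1} − 1 for every m ≥ 0, by induction.

N(F_m) = 2^{m+1} − 1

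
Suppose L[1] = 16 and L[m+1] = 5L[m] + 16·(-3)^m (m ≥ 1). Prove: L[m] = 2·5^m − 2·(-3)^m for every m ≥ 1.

Base case: L[1] = 16, and 2·5^1 − 2·(-3)^1 = 10 + 6 = 16.
Assume L[r] = 2·5^r − 2·(-3)^r for some r ≥ 1.
Then L[r+1] = 5L[r] + 16·(-3)^r = 5·(2·5^r − 2·(-3)^r) + 16·(-3)^r = 2·5^{r+1} − 10·(-3)^r + 16·(-3)^r = 2·5^{r+1} + 6·(-3)^r = 2·5^{r+1} − 2·(-3)^{r+1}.
By induction, L[m] = 2·5^m − 2·(-3)^m for all m ≥ 1.

L[m] = 2·5^m − 2·(-3)^m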